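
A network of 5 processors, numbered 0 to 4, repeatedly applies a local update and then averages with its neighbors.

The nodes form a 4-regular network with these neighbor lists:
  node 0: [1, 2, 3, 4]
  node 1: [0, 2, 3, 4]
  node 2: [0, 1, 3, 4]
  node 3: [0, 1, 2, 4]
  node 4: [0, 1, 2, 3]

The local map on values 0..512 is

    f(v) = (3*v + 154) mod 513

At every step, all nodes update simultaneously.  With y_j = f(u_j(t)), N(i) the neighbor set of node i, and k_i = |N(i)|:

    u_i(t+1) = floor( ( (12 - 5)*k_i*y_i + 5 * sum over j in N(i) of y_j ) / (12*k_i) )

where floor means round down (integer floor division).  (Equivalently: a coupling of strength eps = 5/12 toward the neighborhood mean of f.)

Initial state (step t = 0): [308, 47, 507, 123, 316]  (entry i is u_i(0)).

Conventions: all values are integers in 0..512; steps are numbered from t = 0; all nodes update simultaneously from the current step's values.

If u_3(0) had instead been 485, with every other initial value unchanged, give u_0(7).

Simulating step by step:
t=0: [308, 47, 507, 485, 316]
t=1: [90, 206, 130, 99, 101]
t=2: [372, 293, 183, 385, 387]
t=3: [222, 108, 196, 241, 244]
t=4: [329, 411, 292, 356, 361]
t=5: [147, 265, 94, 186, 193]
t=6: [182, 351, 351, 238, 248]
t=7: [223, 221, 221, 304, 318]

Answer: u_0(7) = 223
Key observation: This trace re-runs the system from the modified initial state.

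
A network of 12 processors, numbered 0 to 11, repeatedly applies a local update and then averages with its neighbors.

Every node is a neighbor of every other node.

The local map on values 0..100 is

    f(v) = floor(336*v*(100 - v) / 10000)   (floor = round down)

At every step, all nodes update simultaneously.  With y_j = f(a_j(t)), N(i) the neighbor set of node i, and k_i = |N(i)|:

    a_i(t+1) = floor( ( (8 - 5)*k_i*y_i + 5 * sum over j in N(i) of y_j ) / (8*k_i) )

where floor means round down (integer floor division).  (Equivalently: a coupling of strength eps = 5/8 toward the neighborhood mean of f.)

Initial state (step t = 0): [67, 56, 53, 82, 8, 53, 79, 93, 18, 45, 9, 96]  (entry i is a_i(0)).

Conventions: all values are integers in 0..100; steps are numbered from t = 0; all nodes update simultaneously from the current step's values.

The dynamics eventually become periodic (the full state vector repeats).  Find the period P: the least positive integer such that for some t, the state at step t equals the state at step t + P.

Simulating step by step:
t=0: [67, 56, 53, 82, 8, 53, 79, 93, 18, 45, 9, 96]
t=1: [60, 62, 62, 52, 44, 62, 53, 43, 52, 62, 45, 40]
t=2: [80, 80, 80, 81, 81, 80, 81, 81, 81, 80, 81, 80]
t=3: [52, 52, 52, 51, 51, 52, 51, 51, 51, 52, 51, 52]
t=4: [83, 83, 83, 83, 83, 83, 83, 83, 83, 83, 83, 83]
t=5: [47, 47, 47, 47, 47, 47, 47, 47, 47, 47, 47, 47]
t=6: [83, 83, 83, 83, 83, 83, 83, 83, 83, 83, 83, 83]

Answer: 2
Key observation: The state at step 4, [83, 83, 83, 83, 83, 83, 83, 83, 83, 83, 83, 83], reappears at step 6 — and no state repeats earlier — so the cycle the system enters has period 2.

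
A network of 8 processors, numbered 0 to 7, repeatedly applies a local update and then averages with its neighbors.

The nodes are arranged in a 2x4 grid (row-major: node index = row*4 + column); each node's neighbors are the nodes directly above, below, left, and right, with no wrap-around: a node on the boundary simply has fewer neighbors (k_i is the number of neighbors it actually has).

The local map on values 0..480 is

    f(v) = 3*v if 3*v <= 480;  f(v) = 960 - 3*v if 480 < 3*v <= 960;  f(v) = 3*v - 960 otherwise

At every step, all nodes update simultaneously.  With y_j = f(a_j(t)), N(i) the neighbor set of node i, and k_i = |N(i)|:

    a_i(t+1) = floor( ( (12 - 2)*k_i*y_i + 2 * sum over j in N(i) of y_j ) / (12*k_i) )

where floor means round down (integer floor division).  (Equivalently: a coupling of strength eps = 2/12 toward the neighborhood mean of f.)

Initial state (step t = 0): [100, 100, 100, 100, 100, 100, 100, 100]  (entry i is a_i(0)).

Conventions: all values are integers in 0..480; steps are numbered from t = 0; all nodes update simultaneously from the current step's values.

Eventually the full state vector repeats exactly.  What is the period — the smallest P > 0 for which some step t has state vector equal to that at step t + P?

Simulating step by step:
t=0: [100, 100, 100, 100, 100, 100, 100, 100]
t=1: [300, 300, 300, 300, 300, 300, 300, 300]
t=2: [60, 60, 60, 60, 60, 60, 60, 60]
t=3: [180, 180, 180, 180, 180, 180, 180, 180]
t=4: [420, 420, 420, 420, 420, 420, 420, 420]
t=5: [300, 300, 300, 300, 300, 300, 300, 300]

Answer: 4
Key observation: The state at step 1, [300, 300, 300, 300, 300, 300, 300, 300], reappears at step 5 — and no state repeats earlier — so the cycle the system enters has period 4.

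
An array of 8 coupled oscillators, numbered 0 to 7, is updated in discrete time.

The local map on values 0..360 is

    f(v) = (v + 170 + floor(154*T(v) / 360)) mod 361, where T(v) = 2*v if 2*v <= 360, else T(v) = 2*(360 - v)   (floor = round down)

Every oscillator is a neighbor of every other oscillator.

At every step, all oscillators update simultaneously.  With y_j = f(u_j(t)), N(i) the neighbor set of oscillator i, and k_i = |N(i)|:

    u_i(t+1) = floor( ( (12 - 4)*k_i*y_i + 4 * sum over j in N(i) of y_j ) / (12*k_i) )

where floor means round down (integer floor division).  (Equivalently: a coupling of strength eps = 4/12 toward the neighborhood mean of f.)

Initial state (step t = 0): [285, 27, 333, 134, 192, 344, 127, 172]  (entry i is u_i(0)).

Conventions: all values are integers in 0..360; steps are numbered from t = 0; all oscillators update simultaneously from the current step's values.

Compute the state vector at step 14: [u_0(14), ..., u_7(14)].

Answer: [330, 330, 330, 320, 320, 330, 320, 320]

Derivation:
t=0: [285, 27, 333, 134, 192, 344, 127, 172]
t=1: [149, 187, 153, 86, 140, 154, 78, 130]
t=2: [108, 145, 112, 259, 98, 114, 250, 86]
t=3: [58, 101, 62, 148, 270, 65, 147, 256]
t=4: [251, 301, 256, 131, 176, 259, 130, 174]
t=5: [141, 146, 141, 79, 130, 142, 78, 128]
t=6: [91, 97, 91, 244, 79, 93, 242, 76]
t=7: [318, 325, 318, 203, 305, 321, 202, 301]
t=8: [160, 161, 160, 150, 159, 161, 150, 159]
t=9: [103, 104, 103, 92, 102, 104, 92, 102]
t=10: [66, 67, 66, 277, 288, 67, 277, 288]
t=11: [266, 267, 266, 183, 183, 267, 183, 183]
t=12: [152, 152, 152, 145, 145, 152, 145, 145]
t=13: [88, 88, 88, 80, 80, 88, 80, 80]
t=14: [330, 330, 330, 320, 320, 330, 320, 320]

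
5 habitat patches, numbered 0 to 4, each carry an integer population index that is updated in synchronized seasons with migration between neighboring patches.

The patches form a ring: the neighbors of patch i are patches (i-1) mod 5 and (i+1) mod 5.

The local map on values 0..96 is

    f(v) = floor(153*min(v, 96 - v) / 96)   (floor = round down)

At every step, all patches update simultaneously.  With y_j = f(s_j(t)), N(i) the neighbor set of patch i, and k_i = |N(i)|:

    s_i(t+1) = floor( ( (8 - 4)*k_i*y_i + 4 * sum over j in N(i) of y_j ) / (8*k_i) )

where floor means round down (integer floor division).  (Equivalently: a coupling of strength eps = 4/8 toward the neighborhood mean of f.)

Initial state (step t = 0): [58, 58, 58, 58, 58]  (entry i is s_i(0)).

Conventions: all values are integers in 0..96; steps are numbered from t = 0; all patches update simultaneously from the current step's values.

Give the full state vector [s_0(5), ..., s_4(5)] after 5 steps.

Answer: [66, 66, 66, 66, 66]

Derivation:
t=0: [58, 58, 58, 58, 58]
t=1: [60, 60, 60, 60, 60]
t=2: [57, 57, 57, 57, 57]
t=3: [62, 62, 62, 62, 62]
t=4: [54, 54, 54, 54, 54]
t=5: [66, 66, 66, 66, 66]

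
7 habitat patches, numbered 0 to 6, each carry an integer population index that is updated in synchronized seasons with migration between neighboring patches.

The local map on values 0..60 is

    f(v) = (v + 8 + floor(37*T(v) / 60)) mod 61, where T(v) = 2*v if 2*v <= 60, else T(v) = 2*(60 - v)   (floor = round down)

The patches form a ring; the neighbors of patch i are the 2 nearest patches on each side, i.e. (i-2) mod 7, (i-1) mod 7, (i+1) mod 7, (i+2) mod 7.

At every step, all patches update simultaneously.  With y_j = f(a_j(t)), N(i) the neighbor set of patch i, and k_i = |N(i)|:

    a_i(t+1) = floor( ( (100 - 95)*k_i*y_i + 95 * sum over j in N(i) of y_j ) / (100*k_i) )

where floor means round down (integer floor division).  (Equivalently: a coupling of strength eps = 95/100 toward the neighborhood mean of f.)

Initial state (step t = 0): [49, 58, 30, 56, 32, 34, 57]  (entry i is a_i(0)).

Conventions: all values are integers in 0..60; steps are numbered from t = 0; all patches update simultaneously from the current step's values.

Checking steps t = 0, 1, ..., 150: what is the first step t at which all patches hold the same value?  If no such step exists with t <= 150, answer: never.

Simulating step by step:
t=0: [49, 58, 30, 56, 32, 34, 57]  (not all equal)
t=1: [10, 9, 9, 11, 10, 9, 10]  (not all equal)
t=2: [28, 29, 29, 28, 29, 30, 29]  (not all equal)
t=3: [11, 10, 10, 11, 11, 10, 11]  (not all equal)
t=4: [30, 31, 31, 30, 31, 31, 31]  (not all equal)
t=5: [13, 13, 13, 13, 13, 13, 13]  (all equal)

Answer: 5
Key observation: Synchronization is absorbing here: once all patches are equal they stay equal, and step 5 is the first all-equal step.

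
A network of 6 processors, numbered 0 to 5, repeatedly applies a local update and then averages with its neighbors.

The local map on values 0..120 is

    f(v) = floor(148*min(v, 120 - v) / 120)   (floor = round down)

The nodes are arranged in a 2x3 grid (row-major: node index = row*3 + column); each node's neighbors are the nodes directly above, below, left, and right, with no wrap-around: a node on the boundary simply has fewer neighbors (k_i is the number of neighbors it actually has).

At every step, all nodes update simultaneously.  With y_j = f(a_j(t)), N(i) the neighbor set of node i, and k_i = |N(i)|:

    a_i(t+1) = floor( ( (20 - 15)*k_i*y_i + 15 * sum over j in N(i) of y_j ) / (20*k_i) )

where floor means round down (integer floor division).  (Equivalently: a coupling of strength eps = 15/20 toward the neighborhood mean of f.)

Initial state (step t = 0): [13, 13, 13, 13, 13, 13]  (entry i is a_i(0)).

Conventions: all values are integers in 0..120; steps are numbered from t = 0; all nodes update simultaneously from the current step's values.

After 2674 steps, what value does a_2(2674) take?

Answer: a_2(2674) = 59
Key observation: The state at step 9, [72, 72, 72, 72, 72, 72], reappears at step 11: the system is in a cycle of period 2 from step 9 on.  Therefore the state at step 2674 equals the state at step 9 + ((2674 - 9) mod 2) = 10, which is [59, 59, 59, 59, 59, 59].

Derivation:
t=0: [13, 13, 13, 13, 13, 13]
t=1: [16, 16, 16, 16, 16, 16]
t=2: [19, 19, 19, 19, 19, 19]
t=3: [23, 23, 23, 23, 23, 23]
t=4: [28, 28, 28, 28, 28, 28]
t=5: [34, 34, 34, 34, 34, 34]
t=6: [41, 41, 41, 41, 41, 41]
t=7: [50, 50, 50, 50, 50, 50]
t=8: [61, 61, 61, 61, 61, 61]
t=9: [72, 72, 72, 72, 72, 72]
t=10: [59, 59, 59, 59, 59, 59]
t=11: [72, 72, 72, 72, 72, 72]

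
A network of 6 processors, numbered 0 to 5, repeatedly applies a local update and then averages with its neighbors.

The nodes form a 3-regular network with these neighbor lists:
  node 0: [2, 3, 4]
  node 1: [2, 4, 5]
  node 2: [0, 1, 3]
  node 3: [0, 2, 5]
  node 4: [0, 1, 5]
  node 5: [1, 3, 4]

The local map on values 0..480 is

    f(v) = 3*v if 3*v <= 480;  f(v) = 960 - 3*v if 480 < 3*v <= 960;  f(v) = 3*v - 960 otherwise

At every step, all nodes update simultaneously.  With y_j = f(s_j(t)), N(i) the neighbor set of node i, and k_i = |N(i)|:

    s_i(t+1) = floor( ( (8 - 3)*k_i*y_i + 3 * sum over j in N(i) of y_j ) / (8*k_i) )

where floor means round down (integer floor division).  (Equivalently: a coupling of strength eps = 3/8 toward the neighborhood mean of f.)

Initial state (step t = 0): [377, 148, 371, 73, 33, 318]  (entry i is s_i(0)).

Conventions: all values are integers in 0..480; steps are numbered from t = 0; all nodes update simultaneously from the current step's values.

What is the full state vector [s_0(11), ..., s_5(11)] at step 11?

Answer: [352, 328, 186, 205, 364, 163]

Derivation:
t=0: [377, 148, 371, 73, 33, 318]
t=1: [165, 309, 199, 178, 139, 99]
t=2: [441, 155, 342, 406, 360, 295]
t=3: [282, 323, 177, 224, 187, 152]
t=4: [210, 166, 319, 304, 321, 372]
t=5: [213, 309, 106, 91, 120, 161]
t=6: [319, 165, 277, 310, 328, 381]
t=7: [24, 332, 142, 58, 96, 179]
t=8: [156, 164, 301, 223, 246, 326]
t=9: [363, 329, 189, 249, 258, 133]
t=10: [179, 139, 291, 248, 185, 302]
t=11: [352, 328, 186, 205, 364, 163]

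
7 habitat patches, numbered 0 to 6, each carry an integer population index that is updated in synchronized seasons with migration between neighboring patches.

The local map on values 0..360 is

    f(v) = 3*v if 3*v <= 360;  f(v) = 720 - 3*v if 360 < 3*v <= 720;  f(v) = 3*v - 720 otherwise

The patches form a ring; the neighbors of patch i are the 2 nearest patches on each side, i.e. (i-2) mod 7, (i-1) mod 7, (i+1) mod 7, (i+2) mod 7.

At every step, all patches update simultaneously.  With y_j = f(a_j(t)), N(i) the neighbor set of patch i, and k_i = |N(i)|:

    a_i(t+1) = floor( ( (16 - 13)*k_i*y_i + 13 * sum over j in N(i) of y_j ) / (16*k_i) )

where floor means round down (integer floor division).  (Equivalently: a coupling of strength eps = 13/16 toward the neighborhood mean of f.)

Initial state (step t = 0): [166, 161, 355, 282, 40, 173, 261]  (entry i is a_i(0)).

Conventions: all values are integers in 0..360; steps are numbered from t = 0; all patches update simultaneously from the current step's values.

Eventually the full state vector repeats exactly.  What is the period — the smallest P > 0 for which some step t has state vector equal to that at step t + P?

Simulating step by step:
t=0: [166, 161, 355, 282, 40, 173, 261]
t=1: [213, 198, 207, 207, 171, 145, 170]
t=2: [161, 122, 122, 164, 179, 174, 181]
t=3: [264, 268, 269, 263, 228, 204, 230]
t=4: [76, 68, 69, 76, 66, 62, 66]
t=5: [204, 213, 213, 204, 203, 207, 202]
t=6: [96, 98, 98, 95, 102, 108, 102]
t=7: [301, 293, 293, 300, 302, 301, 303]
t=8: [174, 174, 173, 173, 179, 184, 179]
t=9: [189, 196, 196, 190, 187, 186, 186]
t=10: [148, 146, 145, 146, 152, 157, 153]
t=11: [270, 277, 277, 272, 268, 266, 266]
t=12: [93, 96, 98, 96, 89, 85, 88]
t=13: [275, 282, 283, 278, 273, 270, 270]
t=14: [108, 112, 114, 111, 104, 99, 102]
t=15: [320, 328, 329, 323, 318, 314, 315]
t=16: [243, 248, 250, 247, 239, 234, 237]
t=17: [18, 18, 17, 19, 16, 11, 12]
t=18: [45, 50, 52, 48, 44, 45, 45]
t=19: [142, 143, 143, 143, 140, 136, 137]
t=20: [299, 295, 293, 297, 300, 301, 301]
t=21: [173, 171, 170, 171, 175, 178, 177]
t=22: [198, 202, 203, 200, 197, 195, 195]
t=23: [124, 121, 120, 121, 125, 128, 127]
t=24: [348, 352, 353, 350, 347, 345, 345]
t=25: [325, 328, 329, 328, 324, 321, 322]
t=26: [255, 259, 260, 257, 254, 252, 252]
t=27: [46, 49, 50, 49, 45, 42, 43]
t=28: [138, 142, 143, 140, 137, 135, 135]
t=29: [304, 301, 300, 301, 305, 308, 307]
t=30: [192, 187, 186, 189, 192, 194, 194]
t=31: [148, 151, 152, 151, 147, 143, 144]
t=32: [277, 272, 270, 273, 277, 280, 280]
t=33: [107, 103, 101, 103, 107, 112, 111]
t=34: [320, 315, 312, 315, 320, 323, 323]
t=35: [235, 231, 229, 231, 235, 240, 240]
t=36: [15, 20, 23, 20, 15, 11, 11]
t=37: [48, 53, 55, 53, 48, 43, 43]
t=38: [145, 151, 154, 151, 145, 141, 141]
t=39: [280, 274, 272, 274, 280, 286, 286]
t=40: [118, 111, 108, 111, 118, 123, 123]
t=41: [342, 339, 339, 339, 342, 348, 348]
t=42: [309, 304, 300, 304, 309, 311, 311]
t=43: [200, 196, 195, 196, 200, 206, 206]
t=44: [118, 124, 127, 124, 118, 115, 115]
t=45: [346, 346, 348, 346, 346, 349, 349]
t=46: [322, 321, 319, 321, 322, 321, 321]
t=47: [242, 242, 243, 242, 242, 244, 244]
t=48: [9, 7, 6, 7, 9, 8, 8]
t=49: [22, 22, 22, 22, 22, 24, 24]
t=50: [68, 67, 66, 67, 68, 68, 68]
t=51: [202, 201, 201, 201, 202, 203, 203]
t=52: [114, 115, 115, 115, 114, 113, 113]
t=53: [342, 343, 343, 343, 342, 341, 341]
t=54: [306, 307, 307, 307, 306, 305, 305]
t=55: [198, 199, 199, 199, 198, 197, 197]
t=56: [126, 124, 124, 124, 126, 126, 126]
t=57: [344, 345, 345, 345, 344, 343, 343]
t=58: [312, 313, 313, 313, 312, 311, 311]
t=59: [216, 217, 217, 217, 216, 215, 215]
t=60: [72, 70, 70, 70, 72, 72, 72]
t=61: [213, 212, 212, 212, 213, 214, 214]
t=62: [81, 82, 82, 82, 81, 80, 80]
t=63: [243, 244, 244, 244, 243, 242, 242]
t=64: [9, 10, 10, 10, 9, 8, 8]
t=65: [27, 28, 28, 28, 27, 26, 26]
t=66: [81, 82, 82, 82, 81, 80, 80]

Answer: 4
Key observation: The state at step 62, [81, 82, 82, 82, 81, 80, 80], reappears at step 66 — and no state repeats earlier — so the cycle the system enters has period 4.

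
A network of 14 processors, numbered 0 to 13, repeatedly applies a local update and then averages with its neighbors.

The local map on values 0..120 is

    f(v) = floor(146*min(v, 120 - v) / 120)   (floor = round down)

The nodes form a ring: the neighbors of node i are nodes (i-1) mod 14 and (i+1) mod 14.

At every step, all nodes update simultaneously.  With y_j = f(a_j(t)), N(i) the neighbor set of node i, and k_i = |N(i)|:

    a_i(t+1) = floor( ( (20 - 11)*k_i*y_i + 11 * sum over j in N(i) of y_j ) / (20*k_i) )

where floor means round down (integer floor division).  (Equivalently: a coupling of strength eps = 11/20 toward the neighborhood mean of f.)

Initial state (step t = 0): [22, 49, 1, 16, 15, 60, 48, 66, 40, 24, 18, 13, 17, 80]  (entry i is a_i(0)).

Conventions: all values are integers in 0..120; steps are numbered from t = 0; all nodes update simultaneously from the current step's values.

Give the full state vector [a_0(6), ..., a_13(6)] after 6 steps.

Answer: [70, 69, 68, 68, 67, 66, 66, 66, 67, 67, 66, 64, 66, 69]

Derivation:
t=0: [22, 49, 1, 16, 15, 60, 48, 66, 40, 24, 18, 13, 17, 80]
t=1: [41, 33, 21, 13, 33, 53, 64, 58, 47, 32, 21, 18, 26, 34]
t=2: [44, 38, 26, 24, 39, 58, 67, 65, 55, 39, 27, 24, 31, 40]
t=3: [49, 43, 34, 34, 48, 62, 66, 65, 60, 48, 35, 32, 37, 46]
t=4: [55, 50, 44, 45, 56, 65, 66, 67, 66, 57, 45, 41, 45, 53]
t=5: [63, 59, 55, 57, 63, 66, 65, 64, 65, 63, 56, 51, 55, 61]
t=6: [70, 69, 68, 68, 67, 66, 66, 66, 67, 67, 66, 64, 66, 69]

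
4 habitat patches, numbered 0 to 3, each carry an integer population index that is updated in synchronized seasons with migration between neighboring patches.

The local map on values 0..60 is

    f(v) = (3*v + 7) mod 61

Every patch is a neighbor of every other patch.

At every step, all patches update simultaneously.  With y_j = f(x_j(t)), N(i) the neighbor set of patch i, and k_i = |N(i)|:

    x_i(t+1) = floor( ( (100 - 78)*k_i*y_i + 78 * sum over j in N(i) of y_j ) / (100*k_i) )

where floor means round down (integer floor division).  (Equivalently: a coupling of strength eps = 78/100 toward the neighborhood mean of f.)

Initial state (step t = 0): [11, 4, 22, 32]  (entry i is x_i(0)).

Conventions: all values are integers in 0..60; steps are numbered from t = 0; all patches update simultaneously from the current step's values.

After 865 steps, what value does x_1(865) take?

Answer: x_1(865) = 54
Key observation: The state at step 2, [28, 28, 28, 28], reappears at step 12: the system is in a cycle of period 10 from step 2 on.  Therefore the state at step 865 equals the state at step 2 + ((865 - 2) mod 10) = 5, which is [54, 54, 54, 54].

Derivation:
t=0: [11, 4, 22, 32]
t=1: [27, 28, 28, 27]
t=2: [28, 28, 28, 28]
t=3: [30, 30, 30, 30]
t=4: [36, 36, 36, 36]
t=5: [54, 54, 54, 54]
t=6: [47, 47, 47, 47]
t=7: [26, 26, 26, 26]
t=8: [24, 24, 24, 24]
t=9: [18, 18, 18, 18]
t=10: [0, 0, 0, 0]
t=11: [7, 7, 7, 7]
t=12: [28, 28, 28, 28]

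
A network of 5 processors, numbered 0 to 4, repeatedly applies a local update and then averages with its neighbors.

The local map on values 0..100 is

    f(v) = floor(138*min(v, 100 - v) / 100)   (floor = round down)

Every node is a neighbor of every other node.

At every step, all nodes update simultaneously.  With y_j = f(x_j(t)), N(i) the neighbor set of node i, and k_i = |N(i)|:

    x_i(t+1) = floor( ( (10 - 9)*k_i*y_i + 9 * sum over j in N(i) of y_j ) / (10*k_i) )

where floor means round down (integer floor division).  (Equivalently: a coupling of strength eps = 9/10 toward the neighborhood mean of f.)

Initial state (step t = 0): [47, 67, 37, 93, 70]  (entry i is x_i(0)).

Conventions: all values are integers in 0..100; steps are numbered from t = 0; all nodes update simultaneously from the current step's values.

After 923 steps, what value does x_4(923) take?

Answer: x_4(923) = 63
Key observation: The state at step 7, [62, 62, 62, 62, 62], reappears at step 15: the system is in a cycle of period 8 from step 7 on.  Therefore the state at step 923 equals the state at step 7 + ((923 - 7) mod 8) = 11, which is [63, 63, 63, 63, 63].

Derivation:
t=0: [47, 67, 37, 93, 70]
t=1: [39, 41, 40, 46, 42]
t=2: [57, 56, 57, 56, 56]
t=3: [59, 59, 59, 59, 59]
t=4: [56, 56, 56, 56, 56]
t=5: [60, 60, 60, 60, 60]
t=6: [55, 55, 55, 55, 55]
t=7: [62, 62, 62, 62, 62]
t=8: [52, 52, 52, 52, 52]
t=9: [66, 66, 66, 66, 66]
t=10: [46, 46, 46, 46, 46]
t=11: [63, 63, 63, 63, 63]
t=12: [51, 51, 51, 51, 51]
t=13: [67, 67, 67, 67, 67]
t=14: [45, 45, 45, 45, 45]
t=15: [62, 62, 62, 62, 62]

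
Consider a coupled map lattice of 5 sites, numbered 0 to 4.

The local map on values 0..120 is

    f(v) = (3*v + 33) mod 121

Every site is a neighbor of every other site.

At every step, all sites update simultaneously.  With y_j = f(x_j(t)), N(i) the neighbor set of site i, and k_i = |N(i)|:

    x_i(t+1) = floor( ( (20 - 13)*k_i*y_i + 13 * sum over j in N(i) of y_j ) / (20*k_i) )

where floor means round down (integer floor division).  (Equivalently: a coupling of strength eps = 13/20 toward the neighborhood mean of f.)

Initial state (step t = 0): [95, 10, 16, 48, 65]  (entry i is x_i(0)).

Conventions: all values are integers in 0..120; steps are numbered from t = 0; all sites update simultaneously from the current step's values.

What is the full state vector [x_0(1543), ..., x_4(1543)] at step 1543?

Answer: [77, 76, 77, 76, 77]
Key observation: The state at step 5, [95, 94, 95, 94, 95], reappears at step 10: the system is in a cycle of period 5 from step 5 on.  Therefore the state at step 1543 equals the state at step 5 + ((1543 - 5) mod 5) = 8, which is [77, 76, 77, 76, 77].

Derivation:
t=0: [95, 10, 16, 48, 65]
t=1: [76, 74, 77, 72, 82]
t=2: [19, 18, 20, 17, 22]
t=3: [90, 89, 91, 89, 92]
t=4: [61, 60, 62, 60, 62]
t=5: [95, 94, 95, 94, 95]
t=6: [75, 74, 75, 74, 75]
t=7: [15, 14, 15, 14, 15]
t=8: [77, 76, 77, 76, 77]
t=9: [21, 20, 21, 20, 21]
t=10: [95, 94, 95, 94, 95]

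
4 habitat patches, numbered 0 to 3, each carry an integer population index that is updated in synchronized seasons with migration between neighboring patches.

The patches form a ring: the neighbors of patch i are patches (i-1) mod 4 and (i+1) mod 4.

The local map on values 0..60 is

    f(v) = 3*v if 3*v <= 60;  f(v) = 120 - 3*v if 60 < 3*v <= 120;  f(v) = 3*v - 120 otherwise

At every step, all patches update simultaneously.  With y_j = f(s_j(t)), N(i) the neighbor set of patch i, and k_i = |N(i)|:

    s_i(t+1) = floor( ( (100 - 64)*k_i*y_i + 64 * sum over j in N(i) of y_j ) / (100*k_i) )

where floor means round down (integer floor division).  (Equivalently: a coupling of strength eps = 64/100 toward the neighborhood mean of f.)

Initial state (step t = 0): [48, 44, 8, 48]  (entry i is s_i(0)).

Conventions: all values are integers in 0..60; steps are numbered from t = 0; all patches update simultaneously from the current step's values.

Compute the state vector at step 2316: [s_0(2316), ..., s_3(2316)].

Simulating step by step:
t=0: [48, 44, 8, 48]
t=1: [20, 19, 20, 24]
t=2: [55, 58, 55, 55]
t=3: [47, 48, 47, 45]
t=4: [20, 22, 20, 18]
t=5: [56, 57, 56, 57]
t=6: [49, 49, 49, 49]
t=7: [27, 27, 27, 27]
t=8: [39, 39, 39, 39]
t=9: [3, 3, 3, 3]
t=10: [9, 9, 9, 9]
t=11: [27, 27, 27, 27]

Answer: [39, 39, 39, 39]
Key observation: The state at step 7, [27, 27, 27, 27], reappears at step 11: the system is in a cycle of period 4 from step 7 on.  Therefore the state at step 2316 equals the state at step 7 + ((2316 - 7) mod 4) = 8, which is [39, 39, 39, 39].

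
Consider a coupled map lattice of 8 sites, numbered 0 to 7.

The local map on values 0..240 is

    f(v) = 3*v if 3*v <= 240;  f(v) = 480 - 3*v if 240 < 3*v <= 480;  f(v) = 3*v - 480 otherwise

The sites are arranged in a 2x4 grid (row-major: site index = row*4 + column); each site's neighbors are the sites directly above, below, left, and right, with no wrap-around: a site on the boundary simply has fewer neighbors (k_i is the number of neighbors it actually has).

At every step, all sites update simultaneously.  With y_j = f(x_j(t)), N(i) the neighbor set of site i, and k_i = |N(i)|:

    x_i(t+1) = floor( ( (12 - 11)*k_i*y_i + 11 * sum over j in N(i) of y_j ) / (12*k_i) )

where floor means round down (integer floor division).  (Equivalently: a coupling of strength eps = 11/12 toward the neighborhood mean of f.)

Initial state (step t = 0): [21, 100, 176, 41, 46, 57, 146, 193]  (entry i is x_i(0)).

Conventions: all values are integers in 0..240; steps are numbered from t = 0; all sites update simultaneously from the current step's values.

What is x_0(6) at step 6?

Simulating step by step:
t=0: [21, 100, 176, 41, 46, 57, 146, 193]
t=1: [151, 101, 109, 77, 118, 124, 100, 83]
t=2: [141, 102, 192, 195, 72, 156, 165, 207]
t=3: [183, 64, 97, 117, 49, 124, 77, 66]
t=4: [161, 127, 184, 188, 93, 183, 170, 181]
t=5: [137, 52, 71, 68, 49, 106, 64, 57]
t=6: [144, 148, 186, 193, 118, 164, 182, 195]

Answer: x_0(6) = 144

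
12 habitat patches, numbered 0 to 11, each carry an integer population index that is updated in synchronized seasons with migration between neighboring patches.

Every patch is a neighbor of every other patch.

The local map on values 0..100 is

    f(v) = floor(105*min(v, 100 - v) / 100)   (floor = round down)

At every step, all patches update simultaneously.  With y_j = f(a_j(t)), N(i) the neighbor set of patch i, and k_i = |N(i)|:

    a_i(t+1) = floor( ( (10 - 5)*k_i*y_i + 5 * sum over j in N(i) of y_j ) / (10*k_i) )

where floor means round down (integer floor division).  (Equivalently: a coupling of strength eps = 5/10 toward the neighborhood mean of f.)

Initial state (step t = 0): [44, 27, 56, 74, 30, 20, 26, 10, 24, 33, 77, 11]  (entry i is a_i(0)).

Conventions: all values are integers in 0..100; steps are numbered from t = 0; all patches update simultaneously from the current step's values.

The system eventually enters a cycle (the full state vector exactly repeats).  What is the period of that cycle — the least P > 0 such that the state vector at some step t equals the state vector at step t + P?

Answer: 2
Key observation: The state at step 21, [50, 50, 50, 50, 50, 50, 50, 50, 50, 50, 50, 50], reappears at step 23 — and no state repeats earlier — so the cycle the system enters has period 2.

Derivation:
t=0: [44, 27, 56, 74, 30, 20, 26, 10, 24, 33, 77, 11]
t=1: [35, 27, 35, 27, 29, 24, 27, 19, 26, 30, 25, 20]
t=2: [31, 27, 31, 27, 28, 26, 27, 23, 27, 29, 27, 24]
t=3: [29, 28, 29, 28, 28, 27, 28, 26, 28, 29, 28, 26]
t=4: [29, 28, 29, 28, 28, 28, 28, 28, 28, 29, 28, 28]
t=5: [29, 29, 29, 29, 29, 29, 29, 29, 29, 29, 29, 29]
t=6: [30, 30, 30, 30, 30, 30, 30, 30, 30, 30, 30, 30]
t=7: [31, 31, 31, 31, 31, 31, 31, 31, 31, 31, 31, 31]
t=8: [32, 32, 32, 32, 32, 32, 32, 32, 32, 32, 32, 32]
t=9: [33, 33, 33, 33, 33, 33, 33, 33, 33, 33, 33, 33]
t=10: [34, 34, 34, 34, 34, 34, 34, 34, 34, 34, 34, 34]
t=11: [35, 35, 35, 35, 35, 35, 35, 35, 35, 35, 35, 35]
t=12: [36, 36, 36, 36, 36, 36, 36, 36, 36, 36, 36, 36]
t=13: [37, 37, 37, 37, 37, 37, 37, 37, 37, 37, 37, 37]
t=14: [38, 38, 38, 38, 38, 38, 38, 38, 38, 38, 38, 38]
t=15: [39, 39, 39, 39, 39, 39, 39, 39, 39, 39, 39, 39]
t=16: [40, 40, 40, 40, 40, 40, 40, 40, 40, 40, 40, 40]
t=17: [42, 42, 42, 42, 42, 42, 42, 42, 42, 42, 42, 42]
t=18: [44, 44, 44, 44, 44, 44, 44, 44, 44, 44, 44, 44]
t=19: [46, 46, 46, 46, 46, 46, 46, 46, 46, 46, 46, 46]
t=20: [48, 48, 48, 48, 48, 48, 48, 48, 48, 48, 48, 48]
t=21: [50, 50, 50, 50, 50, 50, 50, 50, 50, 50, 50, 50]
t=22: [52, 52, 52, 52, 52, 52, 52, 52, 52, 52, 52, 52]
t=23: [50, 50, 50, 50, 50, 50, 50, 50, 50, 50, 50, 50]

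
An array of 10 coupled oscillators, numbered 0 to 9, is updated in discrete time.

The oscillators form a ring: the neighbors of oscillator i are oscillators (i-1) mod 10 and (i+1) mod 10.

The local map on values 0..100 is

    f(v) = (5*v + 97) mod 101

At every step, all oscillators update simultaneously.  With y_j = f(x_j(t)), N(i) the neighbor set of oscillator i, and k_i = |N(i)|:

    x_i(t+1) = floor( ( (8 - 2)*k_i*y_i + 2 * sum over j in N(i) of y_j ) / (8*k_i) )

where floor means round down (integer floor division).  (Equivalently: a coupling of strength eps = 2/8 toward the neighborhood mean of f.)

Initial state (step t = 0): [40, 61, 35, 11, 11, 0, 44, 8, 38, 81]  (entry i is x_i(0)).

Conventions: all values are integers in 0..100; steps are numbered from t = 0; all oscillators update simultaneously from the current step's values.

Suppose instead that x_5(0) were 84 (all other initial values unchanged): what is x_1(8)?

Simulating step by step:
t=0: [40, 61, 35, 11, 11, 84, 44, 8, 38, 81]
t=1: [95, 94, 71, 53, 46, 17, 16, 39, 80, 96]
t=2: [67, 60, 51, 53, 35, 73, 78, 88, 90, 74]
t=3: [40, 80, 55, 59, 67, 62, 73, 39, 43, 56]
t=4: [92, 90, 74, 78, 32, 13, 55, 75, 27, 68]
t=5: [48, 45, 62, 77, 59, 61, 67, 63, 35, 35]
t=6: [36, 18, 14, 70, 88, 88, 34, 18, 62, 65]
t=7: [69, 82, 65, 44, 33, 36, 63, 73, 15, 23]
t=8: [30, 8, 15, 20, 56, 64, 22, 53, 61, 21]

Answer: x_1(8) = 8
Key observation: This trace re-runs the system from the modified initial state.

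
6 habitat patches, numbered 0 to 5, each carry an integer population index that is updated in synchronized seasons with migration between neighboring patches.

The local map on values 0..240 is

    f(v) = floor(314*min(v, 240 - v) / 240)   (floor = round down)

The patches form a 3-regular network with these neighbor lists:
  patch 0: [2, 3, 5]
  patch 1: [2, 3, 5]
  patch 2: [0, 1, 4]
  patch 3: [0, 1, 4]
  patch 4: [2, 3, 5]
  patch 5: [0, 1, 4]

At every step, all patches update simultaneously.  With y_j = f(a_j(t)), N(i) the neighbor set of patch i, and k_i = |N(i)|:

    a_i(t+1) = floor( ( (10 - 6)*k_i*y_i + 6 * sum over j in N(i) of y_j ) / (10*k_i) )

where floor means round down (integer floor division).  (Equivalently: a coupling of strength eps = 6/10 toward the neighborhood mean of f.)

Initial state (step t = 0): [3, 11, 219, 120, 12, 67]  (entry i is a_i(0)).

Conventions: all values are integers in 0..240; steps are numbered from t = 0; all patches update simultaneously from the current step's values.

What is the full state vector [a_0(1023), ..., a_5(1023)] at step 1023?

Answer: [151, 151, 151, 151, 151, 151]
Key observation: The state at step 9, [151, 151, 151, 151, 151, 151], reappears at step 11: the system is in a cycle of period 2 from step 9 on.  Therefore the state at step 1023 equals the state at step 9 + ((1023 - 9) mod 2) = 9, which is [151, 151, 151, 151, 151, 151].

Derivation:
t=0: [3, 11, 219, 120, 12, 67]
t=1: [55, 59, 17, 69, 60, 41]
t=2: [61, 63, 54, 81, 64, 66]
t=3: [83, 85, 76, 90, 85, 83]
t=4: [108, 109, 105, 112, 109, 109]
t=5: [141, 141, 139, 143, 141, 141]
t=6: [129, 129, 130, 127, 129, 129]
t=7: [145, 145, 144, 145, 145, 145]
t=8: [124, 124, 124, 124, 124, 124]
t=9: [151, 151, 151, 151, 151, 151]
t=10: [116, 116, 116, 116, 116, 116]
t=11: [151, 151, 151, 151, 151, 151]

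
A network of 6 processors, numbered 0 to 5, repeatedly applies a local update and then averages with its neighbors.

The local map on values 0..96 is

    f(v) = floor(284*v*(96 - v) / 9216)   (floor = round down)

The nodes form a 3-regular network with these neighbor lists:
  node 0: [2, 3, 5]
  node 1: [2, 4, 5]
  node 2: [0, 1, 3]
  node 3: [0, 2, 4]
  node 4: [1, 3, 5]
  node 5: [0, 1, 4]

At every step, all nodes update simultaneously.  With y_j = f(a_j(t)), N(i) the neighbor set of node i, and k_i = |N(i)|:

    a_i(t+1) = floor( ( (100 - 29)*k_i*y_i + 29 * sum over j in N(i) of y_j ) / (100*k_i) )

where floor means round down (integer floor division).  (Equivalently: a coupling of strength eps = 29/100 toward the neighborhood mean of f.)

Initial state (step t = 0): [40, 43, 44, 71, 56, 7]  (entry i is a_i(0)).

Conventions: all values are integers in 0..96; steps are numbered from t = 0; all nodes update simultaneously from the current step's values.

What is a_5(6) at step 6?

Answer: a_5(6) = 63

Derivation:
t=0: [40, 43, 44, 71, 56, 7]
t=1: [62, 64, 68, 58, 62, 33]
t=2: [63, 62, 59, 65, 64, 63]
t=3: [64, 64, 65, 62, 63, 63]
t=4: [63, 63, 62, 63, 63, 63]
t=5: [64, 64, 64, 64, 64, 64]
t=6: [63, 63, 63, 63, 63, 63]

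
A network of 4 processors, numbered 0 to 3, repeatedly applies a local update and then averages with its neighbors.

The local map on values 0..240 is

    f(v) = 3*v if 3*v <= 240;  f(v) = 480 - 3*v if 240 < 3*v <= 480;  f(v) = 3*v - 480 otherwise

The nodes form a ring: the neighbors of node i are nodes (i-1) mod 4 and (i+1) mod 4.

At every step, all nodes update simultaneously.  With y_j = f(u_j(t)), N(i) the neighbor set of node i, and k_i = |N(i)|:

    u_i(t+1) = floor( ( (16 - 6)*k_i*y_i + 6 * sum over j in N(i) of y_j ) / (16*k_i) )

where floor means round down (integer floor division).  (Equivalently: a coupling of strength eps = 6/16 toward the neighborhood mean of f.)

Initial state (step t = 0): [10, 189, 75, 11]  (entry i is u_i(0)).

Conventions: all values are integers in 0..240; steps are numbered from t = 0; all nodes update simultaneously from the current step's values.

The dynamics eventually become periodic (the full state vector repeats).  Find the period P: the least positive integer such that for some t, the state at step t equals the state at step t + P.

Answer: 4
Key observation: The state at step 43, [66, 66, 66, 66], reappears at step 47 — and no state repeats earlier — so the cycle the system enters has period 4.

Derivation:
t=0: [10, 189, 75, 11]
t=1: [41, 102, 163, 68]
t=2: [147, 133, 76, 152]
t=3: [44, 100, 162, 65]
t=4: [152, 138, 74, 147]
t=5: [34, 87, 158, 70]
t=6: [144, 157, 84, 151]
t=7: [36, 57, 149, 68]
t=8: [137, 133, 90, 153]
t=9: [62, 102, 150, 65]
t=10: [185, 149, 87, 162]
t=11: [54, 75, 144, 58]
t=12: [176, 180, 104, 148]
t=13: [48, 78, 123, 63]
t=14: [169, 194, 148, 165]
t=15: [38, 75, 44, 21]
t=16: [125, 186, 136, 85]
t=17: [122, 81, 101, 173]
t=18: [123, 202, 162, 78]
t=19: [136, 100, 71, 168]
t=20: [83, 165, 171, 68]
t=21: [185, 58, 61, 177]
t=22: [89, 157, 156, 80]
t=23: [179, 47, 54, 192]
t=24: [80, 129, 145, 101]
t=25: [200, 111, 78, 164]
t=26: [104, 158, 176, 73]
t=27: [147, 44, 72, 177]
t=28: [58, 130, 169, 79]
t=29: [170, 93, 78, 185]
t=30: [70, 175, 198, 96]
t=31: [175, 88, 115, 180]
t=32: [79, 168, 136, 71]
t=33: [192, 72, 89, 191]
t=34: [117, 192, 191, 116]
t=35: [123, 101, 100, 124]
t=36: [122, 165, 165, 122]
t=37: [95, 33, 33, 95]
t=38: [177, 117, 117, 177]
t=39: [65, 114, 114, 65]
t=40: [184, 148, 148, 184]
t=41: [65, 42, 42, 65]
t=42: [182, 138, 138, 182]
t=43: [66, 66, 66, 66]
t=44: [198, 198, 198, 198]
t=45: [114, 114, 114, 114]
t=46: [138, 138, 138, 138]
t=47: [66, 66, 66, 66]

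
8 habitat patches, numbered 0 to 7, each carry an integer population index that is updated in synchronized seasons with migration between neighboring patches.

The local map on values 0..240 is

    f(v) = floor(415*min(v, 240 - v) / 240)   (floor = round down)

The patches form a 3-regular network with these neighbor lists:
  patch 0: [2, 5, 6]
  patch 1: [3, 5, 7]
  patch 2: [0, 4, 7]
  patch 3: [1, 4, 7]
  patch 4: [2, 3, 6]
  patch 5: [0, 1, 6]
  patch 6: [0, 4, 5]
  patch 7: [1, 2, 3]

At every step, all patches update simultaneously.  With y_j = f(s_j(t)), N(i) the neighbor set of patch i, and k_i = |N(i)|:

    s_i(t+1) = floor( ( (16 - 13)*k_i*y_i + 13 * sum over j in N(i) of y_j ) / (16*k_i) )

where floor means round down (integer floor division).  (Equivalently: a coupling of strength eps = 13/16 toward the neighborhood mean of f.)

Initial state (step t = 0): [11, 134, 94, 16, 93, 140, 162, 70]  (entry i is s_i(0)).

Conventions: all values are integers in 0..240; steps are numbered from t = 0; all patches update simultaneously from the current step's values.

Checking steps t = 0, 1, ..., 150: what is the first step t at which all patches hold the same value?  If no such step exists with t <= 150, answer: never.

Simulating step by step:
t=0: [11, 134, 94, 16, 93, 140, 162, 70]  (not all equal)
t=1: [130, 120, 111, 130, 117, 123, 120, 123]  (not all equal)
t=2: [198, 199, 196, 201, 197, 201, 199, 197]  (not all equal)
t=3: [71, 69, 73, 71, 71, 69, 70, 71]  (not all equal)
t=4: [122, 120, 122, 121, 122, 120, 121, 122]  (not all equal)
t=5: [205, 205, 204, 205, 204, 205, 205, 205]  (not all equal)
t=6: [60, 60, 60, 60, 60, 60, 60, 60]  (all equal)

Answer: 6
Key observation: Synchronization is absorbing here: once all patches are equal they stay equal, and step 6 is the first all-equal step.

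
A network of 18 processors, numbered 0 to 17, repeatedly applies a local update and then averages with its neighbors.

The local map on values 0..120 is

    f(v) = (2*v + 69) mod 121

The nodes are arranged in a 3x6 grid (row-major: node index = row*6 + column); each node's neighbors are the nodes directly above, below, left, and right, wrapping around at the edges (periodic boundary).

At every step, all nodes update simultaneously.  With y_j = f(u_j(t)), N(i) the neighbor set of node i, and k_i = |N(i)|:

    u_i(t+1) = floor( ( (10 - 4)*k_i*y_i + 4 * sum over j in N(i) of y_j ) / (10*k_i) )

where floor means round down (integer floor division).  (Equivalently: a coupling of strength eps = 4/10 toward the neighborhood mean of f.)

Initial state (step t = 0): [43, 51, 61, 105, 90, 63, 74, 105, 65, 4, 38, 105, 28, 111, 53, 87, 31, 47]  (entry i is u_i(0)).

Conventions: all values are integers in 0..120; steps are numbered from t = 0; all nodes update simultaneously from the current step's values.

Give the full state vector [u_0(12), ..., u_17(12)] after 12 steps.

Simulating step by step:
t=0: [43, 51, 61, 105, 90, 63, 74, 105, 65, 4, 38, 105, 28, 111, 53, 87, 31, 47]
t=1: [42, 49, 63, 37, 18, 56, 68, 49, 70, 60, 27, 45, 24, 43, 52, 18, 13, 37]
t=2: [49, 46, 65, 48, 80, 55, 73, 52, 76, 62, 31, 39, 87, 46, 61, 86, 80, 44]
t=3: [46, 45, 72, 64, 86, 56, 68, 58, 87, 70, 37, 35, 22, 40, 75, 101, 92, 40]
t=4: [53, 45, 76, 78, 88, 56, 73, 53, 34, 65, 36, 30, 85, 48, 73, 44, 26, 37]
t=5: [63, 48, 85, 84, 20, 44, 79, 51, 42, 64, 20, 24, 92, 56, 76, 49, 8, 31]
t=6: [64, 56, 100, 104, 100, 52, 88, 54, 53, 75, 104, 96, 31, 56, 85, 65, 78, 30]
t=7: [58, 57, 42, 44, 38, 44, 17, 51, 62, 79, 45, 21, 20, 60, 92, 82, 77, 23]
t=8: [69, 58, 37, 49, 35, 53, 95, 60, 63, 89, 57, 95, 100, 64, 35, 92, 90, 104]
t=9: [67, 63, 33, 33, 27, 48, 30, 63, 55, 22, 41, 27, 37, 63, 29, 14, 16, 31]
t=10: [64, 68, 23, 31, 20, 36, 22, 65, 55, 87, 39, 10, 30, 62, 27, 81, 74, 22]
t=11: [68, 84, 84, 39, 80, 50, 92, 79, 54, 21, 45, 80, 42, 60, 36, 76, 93, 89]
t=12: [71, 107, 91, 59, 77, 59, 39, 88, 68, 88, 56, 75, 36, 68, 46, 77, 32, 23]

Answer: [71, 107, 91, 59, 77, 59, 39, 88, 68, 88, 56, 75, 36, 68, 46, 77, 32, 23]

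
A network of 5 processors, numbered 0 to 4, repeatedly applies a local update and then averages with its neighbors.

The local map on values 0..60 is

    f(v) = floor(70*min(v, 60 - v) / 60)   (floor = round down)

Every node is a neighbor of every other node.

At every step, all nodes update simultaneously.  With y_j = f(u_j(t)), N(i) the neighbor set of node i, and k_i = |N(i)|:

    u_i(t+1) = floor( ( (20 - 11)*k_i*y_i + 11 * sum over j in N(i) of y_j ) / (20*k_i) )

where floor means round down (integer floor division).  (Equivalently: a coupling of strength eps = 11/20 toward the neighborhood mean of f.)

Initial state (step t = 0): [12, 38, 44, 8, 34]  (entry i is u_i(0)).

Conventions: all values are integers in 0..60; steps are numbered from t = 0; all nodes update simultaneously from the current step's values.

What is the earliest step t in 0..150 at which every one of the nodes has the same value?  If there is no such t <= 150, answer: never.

Simulating step by step:
t=0: [12, 38, 44, 8, 34]  (not all equal)
t=1: [17, 21, 18, 16, 22]  (not all equal)
t=2: [20, 22, 21, 20, 22]  (not all equal)
t=3: [23, 24, 24, 23, 24]  (not all equal)
t=4: [26, 27, 27, 26, 27]  (not all equal)
t=5: [30, 30, 30, 30, 30]  (all equal)

Answer: 5
Key observation: Synchronization is absorbing here: once all nodes are equal they stay equal, and step 5 is the first all-equal step.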